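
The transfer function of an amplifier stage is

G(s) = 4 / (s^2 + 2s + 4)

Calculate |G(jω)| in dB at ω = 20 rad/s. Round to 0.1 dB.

At s = jω = j20:
quadratic: (j20)² + 2·j20 + 4 = -396 + j40 → |·| ≈ 398.02, ∠ ≈ 174.23°
|G| = 4 / 398.02 ≈ 0.01005
Gain = 20 log₁₀(0.01005) ≈ -39.96 dB

-40.0 dB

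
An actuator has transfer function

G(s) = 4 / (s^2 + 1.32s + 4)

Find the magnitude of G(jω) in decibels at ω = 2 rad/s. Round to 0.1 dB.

At s = jω = j2:
quadratic: (j2)² + 1.32·j2 + 4 = 0 + j2.64 → |·| ≈ 2.64, ∠ ≈ 90.00°
|G| = 4 / 2.64 ≈ 1.5152
Gain = 20 log₁₀(1.5152) ≈ 3.61 dB

3.6 dB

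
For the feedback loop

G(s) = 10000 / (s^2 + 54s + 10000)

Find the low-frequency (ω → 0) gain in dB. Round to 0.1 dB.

0.0 dB

G(0) = 10000 / 10000 = 1
20 log₁₀(1) ≈ 0.00 dB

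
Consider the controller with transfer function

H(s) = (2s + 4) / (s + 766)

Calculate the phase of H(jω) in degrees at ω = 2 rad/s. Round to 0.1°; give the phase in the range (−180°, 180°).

44.9°

Substitute s = j2:
Numerator: 2(j2) + 4 = 4 + j4
Denominator: (j2) + 766 = 766 + j2
|N| = √(4² + 4²) ≈ 5.6569, ∠N ≈ 45.00°
|D| = √(766² + 2²) ≈ 766, ∠D ≈ 0.15°
∠H = 45.00° − 0.15° = 44.85°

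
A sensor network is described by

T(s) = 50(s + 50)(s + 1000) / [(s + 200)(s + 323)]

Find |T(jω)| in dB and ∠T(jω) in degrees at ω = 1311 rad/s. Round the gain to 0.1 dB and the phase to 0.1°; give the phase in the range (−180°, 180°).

35.6 dB, -17.0°

At s = jω = j1311:
zero (s+50): 50 + j1311 → |·| = √(50²+1311²) = √1721221 ≈ 1312, ∠ = arctan(1311/50) ≈ 87.82°
zero (s+1000): 1000 + j1311 → |·| = √(1000²+1311²) = √2718721 ≈ 1648.9, ∠ = arctan(1311/1000) ≈ 52.66°
pole (s+200): 200 + j1311 → |·| = √(200²+1311²) = √1758721 ≈ 1326.2, ∠ = arctan(1311/200) ≈ 81.33°
pole (s+323): 323 + j1311 → |·| = √(323²+1311²) = √1823050 ≈ 1350.2, ∠ = arctan(1311/323) ≈ 76.16°
|T| = 50 · 2.1634e+06 / 1.7906e+06 ≈ 60.41
Gain = 20 log₁₀(60.41) ≈ 35.62 dB
∠T = 140.48° − 157.49° = -17.01°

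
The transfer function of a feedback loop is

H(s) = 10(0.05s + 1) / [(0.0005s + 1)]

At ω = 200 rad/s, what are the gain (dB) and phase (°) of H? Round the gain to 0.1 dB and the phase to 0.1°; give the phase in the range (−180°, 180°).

40.0 dB, 78.6°

At ω = 200 rad/s:
zero (1 + j200·0.05) = 1 + j10 → |·| ≈ 10.05, ∠ ≈ 84.29°
pole (1 + j200·0.0005) = 1 + j0.1 → |·| ≈ 1.005, ∠ ≈ 5.71°
|H| = 10 · 10.05 / (1.005) ≈ 100
Gain = 20 log₁₀(100) ≈ 40.00 dB
∠H = (84.29°) − (5.71°) = 78.58°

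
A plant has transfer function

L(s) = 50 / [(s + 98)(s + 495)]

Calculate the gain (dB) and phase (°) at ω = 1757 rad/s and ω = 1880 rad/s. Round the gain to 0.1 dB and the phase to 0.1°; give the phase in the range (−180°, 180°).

At s = jω = j1757:
pole (s+98): 98 + j1757 → |·| = √(98²+1757²) = √3096653 ≈ 1759.7, ∠ = arctan(1757/98) ≈ 86.81°
pole (s+495): 495 + j1757 → |·| = √(495²+1757²) = √3332074 ≈ 1825.4, ∠ = arctan(1757/495) ≈ 74.27°
|L| = 50 / 3.2122e+06 ≈ 1.5566e-05
Gain = 20 log₁₀(1.5566e-05) ≈ -96.16 dB
∠L = 0.00° − 161.08° = -161.08°

At s = jω = j1880:
pole (s+98): 98 + j1880 → |·| = √(98²+1880²) = √3544004 ≈ 1882.6, ∠ = arctan(1880/98) ≈ 87.02°
pole (s+495): 495 + j1880 → |·| = √(495²+1880²) = √3779425 ≈ 1944.1, ∠ = arctan(1880/495) ≈ 75.25°
|L| = 50 / 3.66e+06 ≈ 1.3661e-05
Gain = 20 log₁₀(1.3661e-05) ≈ -97.29 dB
∠L = 0.00° − 162.27° = -162.27°

ω = 1757: -96.2 dB, -161.1°; ω = 1880: -97.3 dB, -162.3°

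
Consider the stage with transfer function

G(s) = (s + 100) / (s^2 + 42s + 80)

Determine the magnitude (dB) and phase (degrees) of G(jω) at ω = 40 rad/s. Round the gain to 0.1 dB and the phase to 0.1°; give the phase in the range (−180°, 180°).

Substitute s = j40:
Numerator: (j40) + 100 = 100 + j40
Denominator: (j40)^2 + 42(j40) + 80 = -1520 + j1680
|N| = √(100² + 40²) ≈ 107.7, ∠N ≈ 21.80°
|D| = √(1520² + 1680²) ≈ 2265.6, ∠D ≈ 132.14°
|G| = 107.7 / 2265.6 ≈ 0.047537
Gain = 20 log₁₀(0.047537) ≈ -26.46 dB
∠G = 21.80° − 132.14° = -110.34°

-26.5 dB, -110.3°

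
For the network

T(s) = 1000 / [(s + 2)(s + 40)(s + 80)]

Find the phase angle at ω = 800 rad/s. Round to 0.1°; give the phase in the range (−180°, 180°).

98.7°

At s = jω = j800:
pole (s+2): 2 + j800 → |·| = √(2²+800²) = √640004 ≈ 800, ∠ = arctan(800/2) ≈ 89.86°
pole (s+40): 40 + j800 → |·| = √(40²+800²) = √641600 ≈ 801, ∠ = arctan(800/40) ≈ 87.14°
pole (s+80): 80 + j800 → |·| = √(80²+800²) = √646400 ≈ 803.99, ∠ = arctan(800/80) ≈ 84.29°
∠T = 0.00° − 261.29° = -261.29° ≡ 98.71° (principal value)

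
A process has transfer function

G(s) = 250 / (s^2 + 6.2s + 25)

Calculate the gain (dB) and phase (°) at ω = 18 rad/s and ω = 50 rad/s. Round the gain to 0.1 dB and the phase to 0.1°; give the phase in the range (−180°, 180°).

ω = 18: -2.1 dB, -159.5°; ω = 50: -20.0 dB, -172.9°

At s = jω = j18:
quadratic: (j18)² + 6.2·j18 + 25 = -299 + j111.6 → |·| ≈ 319.15, ∠ ≈ 159.53°
|G| = 250 / 319.15 ≈ 0.78333
Gain = 20 log₁₀(0.78333) ≈ -2.12 dB
∠G = 0.00° − 159.53° = -159.53°

At s = jω = j50:
quadratic: (j50)² + 6.2·j50 + 25 = -2475 + j310 → |·| ≈ 2494.3, ∠ ≈ 172.86°
|G| = 250 / 2494.3 ≈ 0.10023
Gain = 20 log₁₀(0.10023) ≈ -19.98 dB
∠G = 0.00° − 172.86° = -172.86°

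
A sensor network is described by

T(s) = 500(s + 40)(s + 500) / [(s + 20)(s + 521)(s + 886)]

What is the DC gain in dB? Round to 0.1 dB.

0.7 dB

T(0) = 500·40·500 / (20·521·886) ≈ 1.0832
20 log₁₀(1.0832) ≈ 0.69 dB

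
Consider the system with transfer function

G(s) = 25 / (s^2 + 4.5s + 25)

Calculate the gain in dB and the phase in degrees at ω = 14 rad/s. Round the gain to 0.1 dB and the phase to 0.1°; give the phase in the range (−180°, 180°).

At s = jω = j14:
quadratic: (j14)² + 4.5·j14 + 25 = -171 + j63 → |·| ≈ 182.24, ∠ ≈ 159.78°
|G| = 25 / 182.24 ≈ 0.13718
Gain = 20 log₁₀(0.13718) ≈ -17.25 dB
∠G = 0.00° − 159.78° = -159.78°

-17.3 dB, -159.8°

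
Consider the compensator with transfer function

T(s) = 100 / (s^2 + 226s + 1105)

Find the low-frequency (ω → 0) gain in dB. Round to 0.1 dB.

T(0) = 100 / 1105 ≈ 0.090498
20 log₁₀(0.090498) ≈ -20.87 dB

-20.9 dB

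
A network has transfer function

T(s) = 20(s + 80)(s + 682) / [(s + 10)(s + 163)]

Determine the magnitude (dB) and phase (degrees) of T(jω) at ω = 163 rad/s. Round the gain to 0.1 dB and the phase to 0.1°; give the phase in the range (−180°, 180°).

36.6 dB, -54.2°

At s = jω = j163:
zero (s+80): 80 + j163 → |·| = √(80²+163²) = √32969 ≈ 181.57, ∠ = arctan(163/80) ≈ 63.86°
zero (s+682): 682 + j163 → |·| = √(682²+163²) = √491693 ≈ 701.21, ∠ = arctan(163/682) ≈ 13.44°
pole (s+10): 10 + j163 → |·| = √(10²+163²) = √26669 ≈ 163.31, ∠ = arctan(163/10) ≈ 86.49°
pole (s+163): 163 + j163 → |·| = √(163²+163²) = √53138 ≈ 230.52, ∠ = arctan(163/163) ≈ 45.00°
|T| = 20 · 1.2732e+05 / 37646 ≈ 67.641
Gain = 20 log₁₀(67.641) ≈ 36.60 dB
∠T = 77.30° − 131.49° = -54.19°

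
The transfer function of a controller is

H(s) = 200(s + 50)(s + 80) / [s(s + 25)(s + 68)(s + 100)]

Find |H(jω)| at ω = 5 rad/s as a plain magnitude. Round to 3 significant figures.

0.926

At s = jω = j5:
zero (s+50): 50 + j5 → |·| = √(50²+5²) = √2525 ≈ 50.249, ∠ = arctan(5/50) ≈ 5.71°
zero (s+80): 80 + j5 → |·| = √(80²+5²) = √6425 ≈ 80.156, ∠ = arctan(5/80) ≈ 3.58°
pole (s+25): 25 + j5 → |·| = √(25²+5²) = √650 ≈ 25.495, ∠ = arctan(5/25) ≈ 11.31°
pole (s+68): 68 + j5 → |·| = √(68²+5²) = √4649 ≈ 68.184, ∠ = arctan(5/68) ≈ 4.21°
pole (s+100): 100 + j5 → |·| = √(100²+5²) = √10025 ≈ 100.12, ∠ = arctan(5/100) ≈ 2.86°
pole at origin: |s| = 5, ∠ = 90.00° (in denominator)
|H| = 200 · 4027.8 / 8.7022e+05 ≈ 0.9257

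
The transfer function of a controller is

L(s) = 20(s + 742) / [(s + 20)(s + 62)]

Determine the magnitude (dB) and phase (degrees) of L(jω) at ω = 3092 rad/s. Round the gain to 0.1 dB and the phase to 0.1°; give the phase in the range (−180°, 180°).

At s = jω = j3092:
zero (s+742): 742 + j3092 → |·| = √(742²+3092²) = √10111028 ≈ 3179.8, ∠ = arctan(3092/742) ≈ 76.51°
pole (s+20): 20 + j3092 → |·| = √(20²+3092²) = √9560864 ≈ 3092.1, ∠ = arctan(3092/20) ≈ 89.63°
pole (s+62): 62 + j3092 → |·| = √(62²+3092²) = √9564308 ≈ 3092.6, ∠ = arctan(3092/62) ≈ 88.85°
|L| = 20 · 3179.8 / 9.5626e+06 ≈ 0.0066505
Gain = 20 log₁₀(0.0066505) ≈ -43.54 dB
∠L = 76.51° − 178.48° = -101.97°

-43.5 dB, -102.0°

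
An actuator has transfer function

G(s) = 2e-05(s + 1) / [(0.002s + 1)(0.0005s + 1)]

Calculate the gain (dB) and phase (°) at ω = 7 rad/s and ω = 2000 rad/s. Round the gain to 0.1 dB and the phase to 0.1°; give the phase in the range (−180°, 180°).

ω = 7: -77.0 dB, 80.9°; ω = 2000: -43.3 dB, -31.0°

At ω = 7 rad/s:
zero (1 + j7·1) = 1 + j7 → |·| ≈ 7.0711, ∠ ≈ 81.87°
pole (1 + j7·0.002) = 1 + j0.014 → |·| ≈ 1.0001, ∠ ≈ 0.80°
pole (1 + j7·0.0005) = 1 + j0.0035 → |·| ≈ 1, ∠ ≈ 0.20°
|G| = 2e-05 · 7.0711 / (1.0001 · 1) ≈ 0.00014141
Gain = 20 log₁₀(0.00014141) ≈ -76.99 dB
∠G = (81.87°) − (0.80° + 0.20°) = 80.87°

At ω = 2000 rad/s:
zero (1 + j2000·1) = 1 + j2000 → |·| ≈ 2000, ∠ ≈ 89.97°
pole (1 + j2000·0.002) = 1 + j4 → |·| ≈ 4.1231, ∠ ≈ 75.96°
pole (1 + j2000·0.0005) = 1 + j1 → |·| ≈ 1.4142, ∠ ≈ 45.00°
|G| = 2e-05 · 2000 / (4.1231 · 1.4142) ≈ 0.00686
Gain = 20 log₁₀(0.00686) ≈ -43.27 dB
∠G = (89.97°) − (75.96° + 45.00°) = -30.99°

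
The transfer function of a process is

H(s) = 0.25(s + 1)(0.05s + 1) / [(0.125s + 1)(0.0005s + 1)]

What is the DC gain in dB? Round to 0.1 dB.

-12.0 dB

H(0) = 0.25 · 1 / 1 = 0.25
20 log₁₀(0.25) ≈ -12.04 dB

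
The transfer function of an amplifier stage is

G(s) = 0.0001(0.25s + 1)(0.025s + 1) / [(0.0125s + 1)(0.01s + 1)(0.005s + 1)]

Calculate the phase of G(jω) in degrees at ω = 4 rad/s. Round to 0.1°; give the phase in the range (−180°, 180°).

At ω = 4 rad/s:
zero (1 + j4·0.25) = 1 + j1 → |·| ≈ 1.4142, ∠ ≈ 45.00°
zero (1 + j4·0.025) = 1 + j0.1 → |·| ≈ 1.005, ∠ ≈ 5.71°
pole (1 + j4·0.0125) = 1 + j0.05 → |·| ≈ 1.0012, ∠ ≈ 2.86°
pole (1 + j4·0.01) = 1 + j0.04 → |·| ≈ 1.0008, ∠ ≈ 2.29°
pole (1 + j4·0.005) = 1 + j0.02 → |·| ≈ 1.0002, ∠ ≈ 1.15°
∠G = (45.00° + 5.71°) − (2.86° + 2.29° + 1.15°) = 44.41°

44.4°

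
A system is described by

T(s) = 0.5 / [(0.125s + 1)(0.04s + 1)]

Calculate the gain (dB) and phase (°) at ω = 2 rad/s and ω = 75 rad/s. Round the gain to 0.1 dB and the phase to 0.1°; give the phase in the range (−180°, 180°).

At ω = 2 rad/s:
pole (1 + j2·0.125) = 1 + j0.25 → |·| ≈ 1.0308, ∠ ≈ 14.04°
pole (1 + j2·0.04) = 1 + j0.08 → |·| ≈ 1.0032, ∠ ≈ 4.57°
|T| = 0.5 · 1 / (1.0308 · 1.0032) ≈ 0.48351
Gain = 20 log₁₀(0.48351) ≈ -6.31 dB
∠T = (0°) − (14.04° + 4.57°) = -18.61°

At ω = 75 rad/s:
pole (1 + j75·0.125) = 1 + j9.375 → |·| ≈ 9.4282, ∠ ≈ 83.91°
pole (1 + j75·0.04) = 1 + j3 → |·| ≈ 3.1623, ∠ ≈ 71.57°
|T| = 0.5 · 1 / (9.4282 · 3.1623) ≈ 0.01677
Gain = 20 log₁₀(0.01677) ≈ -35.51 dB
∠T = (0°) − (83.91° + 71.57°) = -155.48°

ω = 2: -6.3 dB, -18.6°; ω = 75: -35.5 dB, -155.5°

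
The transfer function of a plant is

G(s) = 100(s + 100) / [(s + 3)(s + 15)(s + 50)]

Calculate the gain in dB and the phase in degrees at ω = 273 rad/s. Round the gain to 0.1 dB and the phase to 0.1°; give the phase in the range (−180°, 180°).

At s = jω = j273:
zero (s+100): 100 + j273 → |·| = √(100²+273²) = √84529 ≈ 290.74, ∠ = arctan(273/100) ≈ 69.88°
pole (s+3): 3 + j273 → |·| = √(3²+273²) = √74538 ≈ 273.02, ∠ = arctan(273/3) ≈ 89.37°
pole (s+15): 15 + j273 → |·| = √(15²+273²) = √74754 ≈ 273.41, ∠ = arctan(273/15) ≈ 86.86°
pole (s+50): 50 + j273 → |·| = √(50²+273²) = √77029 ≈ 277.54, ∠ = arctan(273/50) ≈ 79.62°
|G| = 100 · 290.74 / 2.0717e+07 ≈ 0.0014034
Gain = 20 log₁₀(0.0014034) ≈ -57.06 dB
∠G = 69.88° − 255.85° = -185.97° ≡ 174.03° (principal value)

-57.1 dB, 174.0°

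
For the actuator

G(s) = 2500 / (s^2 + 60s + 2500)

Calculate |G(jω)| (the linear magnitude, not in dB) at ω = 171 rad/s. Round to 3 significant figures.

0.0873

At s = jω = j171:
quadratic: (j171)² + 60·j171 + 2500 = -26741 + j10260 → |·| ≈ 28642, ∠ ≈ 159.01°
|G| = 2500 / 28642 ≈ 0.087284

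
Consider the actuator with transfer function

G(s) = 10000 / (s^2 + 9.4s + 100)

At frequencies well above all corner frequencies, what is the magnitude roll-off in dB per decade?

-40 dB/decade

Each pole contributes −20 dB/decade at high frequency; each zero contributes +20 dB/decade.
Net: 0 zero(s) − 2 pole(s) → -40 dB/decade.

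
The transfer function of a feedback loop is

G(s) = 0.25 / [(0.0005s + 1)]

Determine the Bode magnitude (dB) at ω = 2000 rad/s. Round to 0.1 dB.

At ω = 2000 rad/s:
pole (1 + j2000·0.0005) = 1 + j1 → |·| ≈ 1.4142, ∠ ≈ 45.00°
|G| = 0.25 · 1 / (1.4142) ≈ 0.17678
Gain = 20 log₁₀(0.17678) ≈ -15.05 dB

-15.1 dB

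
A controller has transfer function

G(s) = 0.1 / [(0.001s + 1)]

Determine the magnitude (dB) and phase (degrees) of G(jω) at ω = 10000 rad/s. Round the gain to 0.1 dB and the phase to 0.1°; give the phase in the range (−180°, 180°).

-40.0 dB, -84.3°

At ω = 10000 rad/s:
pole (1 + j10000·0.001) = 1 + j10 → |·| ≈ 10.05, ∠ ≈ 84.29°
|G| = 0.1 · 1 / (10.05) ≈ 0.0099502
Gain = 20 log₁₀(0.0099502) ≈ -40.04 dB
∠G = (0°) − (84.29°) = -84.29°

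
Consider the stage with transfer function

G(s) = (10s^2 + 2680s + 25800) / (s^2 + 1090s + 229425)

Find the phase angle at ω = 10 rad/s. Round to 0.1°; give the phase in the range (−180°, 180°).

Substitute s = j10:
Numerator: 10(j10)^2 + 2680(j10) + 25800 = 24800 + j26800
Denominator: (j10)^2 + 1090(j10) + 229425 = 229325 + j10900
|N| = √(24800² + 26800²) ≈ 36514, ∠N ≈ 47.22°
|D| = √(229325² + 10900²) ≈ 2.2958e+05, ∠D ≈ 2.72°
∠G = 47.22° − 2.72° = 44.50°

44.5°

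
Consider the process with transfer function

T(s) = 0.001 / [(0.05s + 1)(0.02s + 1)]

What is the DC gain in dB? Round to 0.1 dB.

-60.0 dB

T(0) = 0.001 · 1 / 1 = 0.001
20 log₁₀(0.001) ≈ -60.00 dB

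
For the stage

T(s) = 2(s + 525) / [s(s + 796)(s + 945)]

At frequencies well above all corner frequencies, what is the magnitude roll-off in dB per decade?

-40 dB/decade

Each pole contributes −20 dB/decade at high frequency; each zero contributes +20 dB/decade.
Net: 1 zero(s) − 3 pole(s) → -40 dB/decade.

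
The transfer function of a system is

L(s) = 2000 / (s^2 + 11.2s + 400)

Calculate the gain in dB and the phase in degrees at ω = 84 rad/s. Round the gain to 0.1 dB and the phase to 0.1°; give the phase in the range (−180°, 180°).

-10.5 dB, -172.0°

At s = jω = j84:
quadratic: (j84)² + 11.2·j84 + 400 = -6656 + j940.8 → |·| ≈ 6722.2, ∠ ≈ 171.95°
|L| = 2000 / 6722.2 ≈ 0.29752
Gain = 20 log₁₀(0.29752) ≈ -10.53 dB
∠L = 0.00° − 171.95° = -171.95°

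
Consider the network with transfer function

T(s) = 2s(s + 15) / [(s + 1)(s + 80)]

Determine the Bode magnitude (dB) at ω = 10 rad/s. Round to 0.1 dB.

At s = jω = j10:
zero (s+15): 15 + j10 → |·| = √(15²+10²) = √325 ≈ 18.028, ∠ = arctan(10/15) ≈ 33.69°
zero at origin: s = j10 → |·| = 10, ∠ = 90.00°
pole (s+1): 1 + j10 → |·| = √(1²+10²) = √101 ≈ 10.05, ∠ = arctan(10/1) ≈ 84.29°
pole (s+80): 80 + j10 → |·| = √(80²+10²) = √6500 ≈ 80.623, ∠ = arctan(10/80) ≈ 7.13°
|T| = 2 · 180.28 / 810.26 ≈ 0.44499
Gain = 20 log₁₀(0.44499) ≈ -7.03 dB

-7.0 dB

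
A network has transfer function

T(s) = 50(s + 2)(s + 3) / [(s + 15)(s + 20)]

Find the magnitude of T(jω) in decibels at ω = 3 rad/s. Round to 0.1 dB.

7.9 dB

At s = jω = j3:
zero (s+2): 2 + j3 → |·| = √(2²+3²) = √13 ≈ 3.6056, ∠ = arctan(3/2) ≈ 56.31°
zero (s+3): 3 + j3 → |·| = √(3²+3²) = √18 ≈ 4.2426, ∠ = arctan(3/3) ≈ 45.00°
pole (s+15): 15 + j3 → |·| = √(15²+3²) = √234 ≈ 15.297, ∠ = arctan(3/15) ≈ 11.31°
pole (s+20): 20 + j3 → |·| = √(20²+3²) = √409 ≈ 20.224, ∠ = arctan(3/20) ≈ 8.53°
|T| = 50 · 15.297 / 309.37 ≈ 2.4723
Gain = 20 log₁₀(2.4723) ≈ 7.86 dB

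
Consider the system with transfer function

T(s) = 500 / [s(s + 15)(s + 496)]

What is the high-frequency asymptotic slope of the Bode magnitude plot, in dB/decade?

-60 dB/decade

Each pole contributes −20 dB/decade at high frequency; each zero contributes +20 dB/decade.
Net: 0 zero(s) − 3 pole(s) → -60 dB/decade.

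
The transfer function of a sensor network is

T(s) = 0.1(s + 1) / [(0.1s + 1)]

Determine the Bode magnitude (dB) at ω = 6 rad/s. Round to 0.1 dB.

-5.7 dB

At ω = 6 rad/s:
zero (1 + j6·1) = 1 + j6 → |·| ≈ 6.0828, ∠ ≈ 80.54°
pole (1 + j6·0.1) = 1 + j0.6 → |·| ≈ 1.1662, ∠ ≈ 30.96°
|T| = 0.1 · 6.0828 / (1.1662) ≈ 0.52159
Gain = 20 log₁₀(0.52159) ≈ -5.65 dB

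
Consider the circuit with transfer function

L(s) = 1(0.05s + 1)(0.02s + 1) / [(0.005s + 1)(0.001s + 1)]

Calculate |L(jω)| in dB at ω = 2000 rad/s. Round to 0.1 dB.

At ω = 2000 rad/s:
zero (1 + j2000·0.05) = 1 + j100 → |·| ≈ 100, ∠ ≈ 89.43°
zero (1 + j2000·0.02) = 1 + j40 → |·| ≈ 40.012, ∠ ≈ 88.57°
pole (1 + j2000·0.005) = 1 + j10 → |·| ≈ 10.05, ∠ ≈ 84.29°
pole (1 + j2000·0.001) = 1 + j2 → |·| ≈ 2.2361, ∠ ≈ 63.43°
|L| = 1 · 100 · 40.012 / (10.05 · 2.2361) ≈ 178.05
Gain = 20 log₁₀(178.05) ≈ 45.01 dB

45.0 dB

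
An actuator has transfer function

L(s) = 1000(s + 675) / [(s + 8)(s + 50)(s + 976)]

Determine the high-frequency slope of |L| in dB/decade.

-40 dB/decade

Each pole contributes −20 dB/decade at high frequency; each zero contributes +20 dB/decade.
Net: 1 zero(s) − 3 pole(s) → -40 dB/decade.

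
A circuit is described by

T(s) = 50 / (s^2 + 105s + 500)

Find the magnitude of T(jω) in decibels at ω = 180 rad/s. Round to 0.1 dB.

-57.4 dB

Substitute s = j180:
Numerator: 50 = 50 + j0
Denominator: (j180)^2 + 105(j180) + 500 = -31900 + j18900
|N| = √(50² + 0²) ≈ 50, ∠N ≈ 0.00°
|D| = √(31900² + 18900²) ≈ 37079, ∠D ≈ 149.35°
|T| = 50 / 37079 ≈ 0.0013485
Gain = 20 log₁₀(0.0013485) ≈ -57.40 dB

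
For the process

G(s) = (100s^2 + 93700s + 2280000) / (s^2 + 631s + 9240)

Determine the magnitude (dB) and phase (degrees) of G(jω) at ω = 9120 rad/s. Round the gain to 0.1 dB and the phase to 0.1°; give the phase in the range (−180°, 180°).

40.0 dB, -1.9°

Substitute s = j9120:
Numerator: 100(j9120)^2 + 93700(j9120) + 2280000 = -8315160000 + j854544000
Denominator: (j9120)^2 + 631(j9120) + 9240 = -83165160 + j5754720
|N| = √(8315160000² + 854544000²) ≈ 8.359e+09, ∠N ≈ 174.13°
|D| = √(83165160² + 5754720²) ≈ 8.3364e+07, ∠D ≈ 176.04°
|G| = 8.359e+09 / 8.3364e+07 ≈ 100.27
Gain = 20 log₁₀(100.27) ≈ 40.02 dB
∠G = 174.13° − 176.04° = -1.91°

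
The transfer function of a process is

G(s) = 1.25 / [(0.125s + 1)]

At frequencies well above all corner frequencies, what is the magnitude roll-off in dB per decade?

Each pole contributes −20 dB/decade at high frequency; each zero contributes +20 dB/decade.
Net: 0 zero(s) − 1 pole(s) → -20 dB/decade.

-20 dB/decade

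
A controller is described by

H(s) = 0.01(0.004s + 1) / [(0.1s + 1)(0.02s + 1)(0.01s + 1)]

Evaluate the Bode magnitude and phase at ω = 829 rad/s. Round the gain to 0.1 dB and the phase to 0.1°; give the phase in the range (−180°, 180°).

-110.4 dB, 174.2°

At ω = 829 rad/s:
zero (1 + j829·0.004) = 1 + j3.316 → |·| ≈ 3.4635, ∠ ≈ 73.22°
pole (1 + j829·0.1) = 1 + j82.9 → |·| ≈ 82.906, ∠ ≈ 89.31°
pole (1 + j829·0.02) = 1 + j16.58 → |·| ≈ 16.61, ∠ ≈ 86.55°
pole (1 + j829·0.01) = 1 + j8.29 → |·| ≈ 8.3501, ∠ ≈ 83.12°
|H| = 0.01 · 3.4635 / (82.906 · 16.61 · 8.3501) ≈ 3.0121e-06
Gain = 20 log₁₀(3.0121e-06) ≈ -110.42 dB
∠H = (73.22°) − (89.31° + 86.55° + 83.12°) = -185.76° ≡ 174.24° (principal value)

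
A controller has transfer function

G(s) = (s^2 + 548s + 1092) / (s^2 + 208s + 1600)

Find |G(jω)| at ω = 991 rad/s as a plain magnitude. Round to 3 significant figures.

1.12

Substitute s = j991:
Numerator: (j991)^2 + 548(j991) + 1092 = -980989 + j543068
Denominator: (j991)^2 + 208(j991) + 1600 = -980481 + j206128
|N| = √(980989² + 543068²) ≈ 1.1213e+06, ∠N ≈ 151.03°
|D| = √(980481² + 206128²) ≈ 1.0019e+06, ∠D ≈ 168.13°
|G| = 1.1213e+06 / 1.0019e+06 ≈ 1.1192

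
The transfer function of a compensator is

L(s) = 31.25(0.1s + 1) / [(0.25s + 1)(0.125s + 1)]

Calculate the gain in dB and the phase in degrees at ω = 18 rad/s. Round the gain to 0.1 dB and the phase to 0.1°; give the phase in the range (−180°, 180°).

15.1 dB, -82.6°

At ω = 18 rad/s:
zero (1 + j18·0.1) = 1 + j1.8 → |·| ≈ 2.0591, ∠ ≈ 60.95°
pole (1 + j18·0.25) = 1 + j4.5 → |·| ≈ 4.6098, ∠ ≈ 77.47°
pole (1 + j18·0.125) = 1 + j2.25 → |·| ≈ 2.4622, ∠ ≈ 66.04°
|L| = 31.25 · 2.0591 / (4.6098 · 2.4622) ≈ 5.6692
Gain = 20 log₁₀(5.6692) ≈ 15.07 dB
∠L = (60.95°) − (77.47° + 66.04°) = -82.56°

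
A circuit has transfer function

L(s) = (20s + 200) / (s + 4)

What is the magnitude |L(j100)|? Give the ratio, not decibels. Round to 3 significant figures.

Substitute s = j100:
Numerator: 20(j100) + 200 = 200 + j2000
Denominator: (j100) + 4 = 4 + j100
|N| = √(200² + 2000²) ≈ 2010, ∠N ≈ 84.29°
|D| = √(4² + 100²) ≈ 100.08, ∠D ≈ 87.71°
|L| = 2010 / 100.08 ≈ 20.084

20.1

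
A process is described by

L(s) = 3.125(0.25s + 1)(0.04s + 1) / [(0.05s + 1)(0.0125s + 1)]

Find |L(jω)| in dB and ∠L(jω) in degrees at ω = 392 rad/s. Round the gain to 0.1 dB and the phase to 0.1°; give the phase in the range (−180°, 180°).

33.8 dB, 10.2°

At ω = 392 rad/s:
zero (1 + j392·0.25) = 1 + j98 → |·| ≈ 98.005, ∠ ≈ 89.42°
zero (1 + j392·0.04) = 1 + j15.68 → |·| ≈ 15.712, ∠ ≈ 86.35°
pole (1 + j392·0.05) = 1 + j19.6 → |·| ≈ 19.625, ∠ ≈ 87.08°
pole (1 + j392·0.0125) = 1 + j4.9 → |·| ≈ 5.001, ∠ ≈ 78.47°
|L| = 3.125 · 98.005 · 15.712 / (19.625 · 5.001) ≈ 49.03
Gain = 20 log₁₀(49.03) ≈ 33.81 dB
∠L = (89.42° + 86.35°) − (87.08° + 78.47°) = 10.22°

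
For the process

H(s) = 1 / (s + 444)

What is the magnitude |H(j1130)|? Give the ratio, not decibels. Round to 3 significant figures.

At s = jω = j1130:
pole (s+444): 444 + j1130 → |·| = √(444²+1130²) = √1474036 ≈ 1214.1, ∠ = arctan(1130/444) ≈ 68.55°
|H| = 1 / 1214.1 ≈ 0.00082366

0.000824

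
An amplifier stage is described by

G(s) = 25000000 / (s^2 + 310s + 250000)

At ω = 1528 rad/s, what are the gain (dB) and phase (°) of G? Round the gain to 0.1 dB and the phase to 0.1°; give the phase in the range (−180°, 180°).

At s = jω = j1528:
quadratic: (j1528)² + 310·j1528 + 250000 = -2084784 + j473680 → |·| ≈ 2.1379e+06, ∠ ≈ 167.20°
|G| = 25000000 / 2.1379e+06 ≈ 11.694
Gain = 20 log₁₀(11.694) ≈ 21.36 dB
∠G = 0.00° − 167.20° = -167.20°

21.4 dB, -167.2°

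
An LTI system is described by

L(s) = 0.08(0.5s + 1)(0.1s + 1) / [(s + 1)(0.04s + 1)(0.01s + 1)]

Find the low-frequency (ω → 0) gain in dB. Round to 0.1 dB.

L(0) = 0.08 · 1 / 1 = 0.08
20 log₁₀(0.08) ≈ -21.94 dB

-21.9 dB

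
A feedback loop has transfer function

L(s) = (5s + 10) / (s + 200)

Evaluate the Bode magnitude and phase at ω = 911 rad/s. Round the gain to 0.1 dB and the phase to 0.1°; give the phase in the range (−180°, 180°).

13.8 dB, 12.3°

Substitute s = j911:
Numerator: 5(j911) + 10 = 10 + j4555
Denominator: (j911) + 200 = 200 + j911
|N| = √(10² + 4555²) ≈ 4555, ∠N ≈ 89.87°
|D| = √(200² + 911²) ≈ 932.7, ∠D ≈ 77.62°
|L| = 4555 / 932.7 ≈ 4.8837
Gain = 20 log₁₀(4.8837) ≈ 13.77 dB
∠L = 89.87° − 77.62° = 12.25°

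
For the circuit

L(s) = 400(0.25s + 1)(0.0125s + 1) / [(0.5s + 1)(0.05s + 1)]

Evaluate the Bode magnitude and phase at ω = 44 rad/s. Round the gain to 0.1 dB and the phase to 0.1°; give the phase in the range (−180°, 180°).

At ω = 44 rad/s:
zero (1 + j44·0.25) = 1 + j11 → |·| ≈ 11.045, ∠ ≈ 84.81°
zero (1 + j44·0.0125) = 1 + j0.55 → |·| ≈ 1.1413, ∠ ≈ 28.81°
pole (1 + j44·0.5) = 1 + j22 → |·| ≈ 22.023, ∠ ≈ 87.40°
pole (1 + j44·0.05) = 1 + j2.2 → |·| ≈ 2.4166, ∠ ≈ 65.56°
|L| = 400 · 11.045 · 1.1413 / (22.023 · 2.4166) ≈ 94.742
Gain = 20 log₁₀(94.742) ≈ 39.53 dB
∠L = (84.81° + 28.81°) − (87.40° + 65.56°) = -39.34°

39.5 dB, -39.3°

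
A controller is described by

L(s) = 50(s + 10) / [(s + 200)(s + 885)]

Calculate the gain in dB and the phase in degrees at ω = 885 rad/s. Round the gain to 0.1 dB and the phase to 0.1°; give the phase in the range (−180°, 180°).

At s = jω = j885:
zero (s+10): 10 + j885 → |·| = √(10²+885²) = √783325 ≈ 885.06, ∠ = arctan(885/10) ≈ 89.35°
pole (s+200): 200 + j885 → |·| = √(200²+885²) = √823225 ≈ 907.32, ∠ = arctan(885/200) ≈ 77.27°
pole (s+885): 885 + j885 → |·| = √(885²+885²) = √1566450 ≈ 1251.6, ∠ = arctan(885/885) ≈ 45.00°
|L| = 50 · 885.06 / 1.1356e+06 ≈ 0.038969
Gain = 20 log₁₀(0.038969) ≈ -28.19 dB
∠L = 89.35° − 122.27° = -32.92°

-28.2 dB, -32.9°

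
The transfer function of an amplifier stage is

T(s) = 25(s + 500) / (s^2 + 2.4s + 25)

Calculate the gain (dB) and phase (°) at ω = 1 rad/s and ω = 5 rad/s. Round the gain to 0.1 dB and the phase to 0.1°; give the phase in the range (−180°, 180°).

At s = jω = j1:
zero (s+500): 500 + j1 → |·| = √(500²+1²) = √250001 ≈ 500, ∠ = arctan(1/500) ≈ 0.11°
quadratic: (j1)² + 2.4·j1 + 25 = 24 + j2.4 → |·| ≈ 24.12, ∠ ≈ 5.71°
|T| = 25 · 500 / 24.12 ≈ 518.24
Gain = 20 log₁₀(518.24) ≈ 54.29 dB
∠T = 0.11° − 5.71° = -5.60°

At s = jω = j5:
zero (s+500): 500 + j5 → |·| = √(500²+5²) = √250025 ≈ 500.02, ∠ = arctan(5/500) ≈ 0.57°
quadratic: (j5)² + 2.4·j5 + 25 = 0 + j12 → |·| ≈ 12, ∠ ≈ 90.00°
|T| = 25 · 500.02 / 12 ≈ 1041.7
Gain = 20 log₁₀(1041.7) ≈ 60.35 dB
∠T = 0.57° − 90.00° = -89.43°

ω = 1: 54.3 dB, -5.6°; ω = 5: 60.4 dB, -89.4°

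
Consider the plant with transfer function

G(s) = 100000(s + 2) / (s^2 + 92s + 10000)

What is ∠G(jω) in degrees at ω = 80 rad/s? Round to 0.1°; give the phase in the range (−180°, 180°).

24.6°

At s = jω = j80:
zero (s+2): 2 + j80 → |·| = √(2²+80²) = √6404 ≈ 80.025, ∠ = arctan(80/2) ≈ 88.57°
quadratic: (j80)² + 92·j80 + 10000 = 3600 + j7360 → |·| ≈ 8193.3, ∠ ≈ 63.94°
∠G = 88.57° − 63.94° = 24.63°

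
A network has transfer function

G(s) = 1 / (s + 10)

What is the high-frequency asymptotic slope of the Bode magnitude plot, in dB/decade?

-20 dB/decade

Each pole contributes −20 dB/decade at high frequency; each zero contributes +20 dB/decade.
Net: 0 zero(s) − 1 pole(s) → -20 dB/decade.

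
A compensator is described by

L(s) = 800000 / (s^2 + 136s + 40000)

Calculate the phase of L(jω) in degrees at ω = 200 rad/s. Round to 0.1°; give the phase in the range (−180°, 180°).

At s = jω = j200:
quadratic: (j200)² + 136·j200 + 40000 = 0 + j27200 → |·| ≈ 27200, ∠ ≈ 90.00°
∠L = 0.00° − 90.00° = -90.00°

-90.0°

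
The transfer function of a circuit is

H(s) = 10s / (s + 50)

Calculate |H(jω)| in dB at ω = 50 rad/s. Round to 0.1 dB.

At s = jω = j50:
zero at origin: s = j50 → |·| = 50, ∠ = 90.00°
pole (s+50): 50 + j50 → |·| = √(50²+50²) = √5000 ≈ 70.711, ∠ = arctan(50/50) ≈ 45.00°
|H| = 10 · 50 / 70.711 ≈ 7.071
Gain = 20 log₁₀(7.071) ≈ 16.99 dB

17.0 dB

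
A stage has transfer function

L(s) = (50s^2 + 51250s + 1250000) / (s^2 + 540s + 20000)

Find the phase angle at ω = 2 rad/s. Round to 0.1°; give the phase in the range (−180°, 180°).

1.6°

Substitute s = j2:
Numerator: 50(j2)^2 + 51250(j2) + 1250000 = 1249800 + j102500
Denominator: (j2)^2 + 540(j2) + 20000 = 19996 + j1080
|N| = √(1249800² + 102500²) ≈ 1.254e+06, ∠N ≈ 4.69°
|D| = √(19996² + 1080²) ≈ 20025, ∠D ≈ 3.09°
∠L = 4.69° − 3.09° = 1.60°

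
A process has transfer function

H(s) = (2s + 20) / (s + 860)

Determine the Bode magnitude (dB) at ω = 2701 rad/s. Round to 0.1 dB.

Substitute s = j2701:
Numerator: 2(j2701) + 20 = 20 + j5402
Denominator: (j2701) + 860 = 860 + j2701
|N| = √(20² + 5402²) ≈ 5402, ∠N ≈ 89.79°
|D| = √(860² + 2701²) ≈ 2834.6, ∠D ≈ 72.34°
|H| = 5402 / 2834.6 ≈ 1.9057
Gain = 20 log₁₀(1.9057) ≈ 5.60 dB

5.6 dB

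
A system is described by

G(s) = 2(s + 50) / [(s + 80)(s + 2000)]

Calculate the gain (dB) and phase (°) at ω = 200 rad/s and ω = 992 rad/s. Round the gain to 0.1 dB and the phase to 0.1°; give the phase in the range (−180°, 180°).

ω = 200: -60.4 dB, 2.1°; ω = 992: -61.0 dB, -24.7°

At s = jω = j200:
zero (s+50): 50 + j200 → |·| = √(50²+200²) = √42500 ≈ 206.16, ∠ = arctan(200/50) ≈ 75.96°
pole (s+80): 80 + j200 → |·| = √(80²+200²) = √46400 ≈ 215.41, ∠ = arctan(200/80) ≈ 68.20°
pole (s+2000): 2000 + j200 → |·| = √(2000²+200²) = √4040000 ≈ 2010, ∠ = arctan(200/2000) ≈ 5.71°
|G| = 2 · 206.16 / 4.3297e+05 ≈ 0.00095231
Gain = 20 log₁₀(0.00095231) ≈ -60.42 dB
∠G = 75.96° − 73.91° = 2.05°

At s = jω = j992:
zero (s+50): 50 + j992 → |·| = √(50²+992²) = √986564 ≈ 993.26, ∠ = arctan(992/50) ≈ 87.11°
pole (s+80): 80 + j992 → |·| = √(80²+992²) = √990464 ≈ 995.22, ∠ = arctan(992/80) ≈ 85.39°
pole (s+2000): 2000 + j992 → |·| = √(2000²+992²) = √4984064 ≈ 2232.5, ∠ = arctan(992/2000) ≈ 26.38°
|G| = 2 · 993.26 / 2.2218e+06 ≈ 0.0008941
Gain = 20 log₁₀(0.0008941) ≈ -60.97 dB
∠G = 87.11° − 111.77° = -24.66°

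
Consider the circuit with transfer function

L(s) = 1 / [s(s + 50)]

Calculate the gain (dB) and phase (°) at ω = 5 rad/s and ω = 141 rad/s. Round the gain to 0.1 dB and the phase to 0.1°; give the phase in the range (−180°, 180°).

ω = 5: -48.0 dB, -95.7°; ω = 141: -86.5 dB, -160.5°

At s = jω = j5:
pole (s+50): 50 + j5 → |·| = √(50²+5²) = √2525 ≈ 50.249, ∠ = arctan(5/50) ≈ 5.71°
pole at origin: |s| = 5, ∠ = 90.00° (in denominator)
|L| = 1 / 251.25 ≈ 0.0039801
Gain = 20 log₁₀(0.0039801) ≈ -48.00 dB
∠L = 0.00° − 95.71° = -95.71°

At s = jω = j141:
pole (s+50): 50 + j141 → |·| = √(50²+141²) = √22381 ≈ 149.6, ∠ = arctan(141/50) ≈ 70.47°
pole at origin: |s| = 141, ∠ = 90.00° (in denominator)
|L| = 1 / 21094 ≈ 4.7407e-05
Gain = 20 log₁₀(4.7407e-05) ≈ -86.48 dB
∠L = 0.00° − 160.47° = -160.47°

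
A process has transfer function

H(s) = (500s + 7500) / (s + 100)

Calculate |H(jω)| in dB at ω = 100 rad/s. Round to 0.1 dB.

51.1 dB

Substitute s = j100:
Numerator: 500(j100) + 7500 = 7500 + j50000
Denominator: (j100) + 100 = 100 + j100
|N| = √(7500² + 50000²) ≈ 50559, ∠N ≈ 81.47°
|D| = √(100² + 100²) ≈ 141.42, ∠D ≈ 45.00°
|H| = 50559 / 141.42 ≈ 357.51
Gain = 20 log₁₀(357.51) ≈ 51.07 dB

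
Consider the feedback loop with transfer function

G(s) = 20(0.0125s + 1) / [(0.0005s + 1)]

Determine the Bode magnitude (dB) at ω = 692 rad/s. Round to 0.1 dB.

44.3 dB

At ω = 692 rad/s:
zero (1 + j692·0.0125) = 1 + j8.65 → |·| ≈ 8.7076, ∠ ≈ 83.41°
pole (1 + j692·0.0005) = 1 + j0.346 → |·| ≈ 1.0582, ∠ ≈ 19.09°
|G| = 20 · 8.7076 / (1.0582) ≈ 164.57
Gain = 20 log₁₀(164.57) ≈ 44.33 dB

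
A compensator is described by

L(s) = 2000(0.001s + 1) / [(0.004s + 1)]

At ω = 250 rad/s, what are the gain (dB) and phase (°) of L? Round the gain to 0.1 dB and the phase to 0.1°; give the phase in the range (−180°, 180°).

At ω = 250 rad/s:
zero (1 + j250·0.001) = 1 + j0.25 → |·| ≈ 1.0308, ∠ ≈ 14.04°
pole (1 + j250·0.004) = 1 + j1 → |·| ≈ 1.4142, ∠ ≈ 45.00°
|L| = 2000 · 1.0308 / (1.4142) ≈ 1457.8
Gain = 20 log₁₀(1457.8) ≈ 63.27 dB
∠L = (14.04°) − (45.00°) = -30.96°

63.3 dB, -31.0°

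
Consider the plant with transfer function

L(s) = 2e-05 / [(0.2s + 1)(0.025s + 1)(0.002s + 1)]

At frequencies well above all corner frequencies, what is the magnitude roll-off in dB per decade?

-60 dB/decade

Each pole contributes −20 dB/decade at high frequency; each zero contributes +20 dB/decade.
Net: 0 zero(s) − 3 pole(s) → -60 dB/decade.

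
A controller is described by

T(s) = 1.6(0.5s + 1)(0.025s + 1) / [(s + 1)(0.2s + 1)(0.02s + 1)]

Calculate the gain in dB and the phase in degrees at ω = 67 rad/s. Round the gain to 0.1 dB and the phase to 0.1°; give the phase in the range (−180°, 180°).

At ω = 67 rad/s:
zero (1 + j67·0.5) = 1 + j33.5 → |·| ≈ 33.515, ∠ ≈ 88.29°
zero (1 + j67·0.025) = 1 + j1.675 → |·| ≈ 1.9508, ∠ ≈ 59.16°
pole (1 + j67·1) = 1 + j67 → |·| ≈ 67.007, ∠ ≈ 89.14°
pole (1 + j67·0.2) = 1 + j13.4 → |·| ≈ 13.437, ∠ ≈ 85.73°
pole (1 + j67·0.02) = 1 + j1.34 → |·| ≈ 1.672, ∠ ≈ 53.27°
|T| = 1.6 · 33.515 · 1.9508 / (67.007 · 13.437 · 1.672) ≈ 0.069489
Gain = 20 log₁₀(0.069489) ≈ -23.16 dB
∠T = (88.29° + 59.16°) − (89.14° + 85.73° + 53.27°) = -80.69°

-23.2 dB, -80.7°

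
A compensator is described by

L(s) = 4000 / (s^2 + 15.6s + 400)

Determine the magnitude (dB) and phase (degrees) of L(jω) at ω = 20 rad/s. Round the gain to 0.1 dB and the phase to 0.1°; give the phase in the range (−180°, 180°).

22.2 dB, -90.0°

At s = jω = j20:
quadratic: (j20)² + 15.6·j20 + 400 = 0 + j312 → |·| ≈ 312, ∠ ≈ 90.00°
|L| = 4000 / 312 ≈ 12.821
Gain = 20 log₁₀(12.821) ≈ 22.16 dB
∠L = 0.00° − 90.00° = -90.00°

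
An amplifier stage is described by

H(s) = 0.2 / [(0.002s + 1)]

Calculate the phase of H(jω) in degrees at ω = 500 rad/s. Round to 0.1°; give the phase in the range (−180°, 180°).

-45.0°

At ω = 500 rad/s:
pole (1 + j500·0.002) = 1 + j1 → |·| ≈ 1.4142, ∠ ≈ 45.00°
∠H = (0°) − (45.00°) = -45.00°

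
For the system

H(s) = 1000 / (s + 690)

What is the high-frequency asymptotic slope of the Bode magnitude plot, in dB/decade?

Each pole contributes −20 dB/decade at high frequency; each zero contributes +20 dB/decade.
Net: 0 zero(s) − 1 pole(s) → -20 dB/decade.

-20 dB/decade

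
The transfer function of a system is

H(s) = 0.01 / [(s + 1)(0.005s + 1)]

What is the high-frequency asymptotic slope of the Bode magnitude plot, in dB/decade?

-40 dB/decade

Each pole contributes −20 dB/decade at high frequency; each zero contributes +20 dB/decade.
Net: 0 zero(s) − 2 pole(s) → -40 dB/decade.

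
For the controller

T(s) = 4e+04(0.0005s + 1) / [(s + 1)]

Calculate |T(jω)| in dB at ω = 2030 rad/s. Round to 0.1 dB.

29.0 dB

At ω = 2030 rad/s:
zero (1 + j2030·0.0005) = 1 + j1.015 → |·| ≈ 1.4249, ∠ ≈ 45.43°
pole (1 + j2030·1) = 1 + j2030 → |·| ≈ 2030, ∠ ≈ 89.97°
|T| = 4e+04 · 1.4249 / (2030) ≈ 28.077
Gain = 20 log₁₀(28.077) ≈ 28.97 dB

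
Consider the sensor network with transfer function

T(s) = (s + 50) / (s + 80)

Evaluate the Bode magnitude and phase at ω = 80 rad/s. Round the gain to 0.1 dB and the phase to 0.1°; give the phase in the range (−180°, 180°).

-1.6 dB, 13.0°

At s = jω = j80:
zero (s+50): 50 + j80 → |·| = √(50²+80²) = √8900 ≈ 94.34, ∠ = arctan(80/50) ≈ 57.99°
pole (s+80): 80 + j80 → |·| = √(80²+80²) = √12800 ≈ 113.14, ∠ = arctan(80/80) ≈ 45.00°
|T| = 1 · 94.34 / 113.14 ≈ 0.83383
Gain = 20 log₁₀(0.83383) ≈ -1.58 dB
∠T = 57.99° − 45.00° = 12.99°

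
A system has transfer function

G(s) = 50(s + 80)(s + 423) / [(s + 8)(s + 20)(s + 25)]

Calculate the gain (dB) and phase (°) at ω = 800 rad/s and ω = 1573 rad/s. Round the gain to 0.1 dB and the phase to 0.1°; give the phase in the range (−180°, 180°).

ω = 800: -23.0 dB, -119.8°; ω = 1573: -29.6 dB, -106.0°

At s = jω = j800:
zero (s+80): 80 + j800 → |·| = √(80²+800²) = √646400 ≈ 803.99, ∠ = arctan(800/80) ≈ 84.29°
zero (s+423): 423 + j800 → |·| = √(423²+800²) = √818929 ≈ 904.95, ∠ = arctan(800/423) ≈ 62.13°
pole (s+8): 8 + j800 → |·| = √(8²+800²) = √640064 ≈ 800.04, ∠ = arctan(800/8) ≈ 89.43°
pole (s+20): 20 + j800 → |·| = √(20²+800²) = √640400 ≈ 800.25, ∠ = arctan(800/20) ≈ 88.57°
pole (s+25): 25 + j800 → |·| = √(25²+800²) = √640625 ≈ 800.39, ∠ = arctan(800/25) ≈ 88.21°
|G| = 50 · 7.2757e+05 / 5.1244e+08 ≈ 0.070991
Gain = 20 log₁₀(0.070991) ≈ -22.98 dB
∠G = 146.42° − 266.21° = -119.79°

At s = jω = j1573:
zero (s+80): 80 + j1573 → |·| = √(80²+1573²) = √2480729 ≈ 1575, ∠ = arctan(1573/80) ≈ 87.09°
zero (s+423): 423 + j1573 → |·| = √(423²+1573²) = √2653258 ≈ 1628.9, ∠ = arctan(1573/423) ≈ 74.95°
pole (s+8): 8 + j1573 → |·| = √(8²+1573²) = √2474393 ≈ 1573, ∠ = arctan(1573/8) ≈ 89.71°
pole (s+20): 20 + j1573 → |·| = √(20²+1573²) = √2474729 ≈ 1573.1, ∠ = arctan(1573/20) ≈ 89.27°
pole (s+25): 25 + j1573 → |·| = √(25²+1573²) = √2474954 ≈ 1573.2, ∠ = arctan(1573/25) ≈ 89.09°
|G| = 50 · 2.5655e+06 / 3.8929e+09 ≈ 0.032951
Gain = 20 log₁₀(0.032951) ≈ -29.64 dB
∠G = 162.04° − 268.07° = -106.03°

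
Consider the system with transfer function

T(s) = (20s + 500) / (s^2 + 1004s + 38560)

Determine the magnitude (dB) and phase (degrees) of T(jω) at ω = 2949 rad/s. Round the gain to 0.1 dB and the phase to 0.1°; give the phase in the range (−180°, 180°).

Substitute s = j2949:
Numerator: 20(j2949) + 500 = 500 + j58980
Denominator: (j2949)^2 + 1004(j2949) + 38560 = -8658041 + j2960796
|N| = √(500² + 58980²) ≈ 58982, ∠N ≈ 89.51°
|D| = √(8658041² + 2960796²) ≈ 9.1503e+06, ∠D ≈ 161.12°
|T| = 58982 / 9.1503e+06 ≈ 0.0064459
Gain = 20 log₁₀(0.0064459) ≈ -43.81 dB
∠T = 89.51° − 161.12° = -71.61°

-43.8 dB, -71.6°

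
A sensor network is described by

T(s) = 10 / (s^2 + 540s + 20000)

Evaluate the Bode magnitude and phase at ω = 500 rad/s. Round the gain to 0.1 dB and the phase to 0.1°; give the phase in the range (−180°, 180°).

Substitute s = j500:
Numerator: 10 = 10 + j0
Denominator: (j500)^2 + 540(j500) + 20000 = -230000 + j270000
|N| = √(10² + 0²) ≈ 10, ∠N ≈ 0.00°
|D| = √(230000² + 270000²) ≈ 3.5468e+05, ∠D ≈ 130.43°
|T| = 10 / 3.5468e+05 ≈ 2.8194e-05
Gain = 20 log₁₀(2.8194e-05) ≈ -91.00 dB
∠T = 0.00° − 130.43° = -130.43°

-91.0 dB, -130.4°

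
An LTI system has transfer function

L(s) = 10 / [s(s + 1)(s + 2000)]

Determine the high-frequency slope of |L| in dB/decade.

Each pole contributes −20 dB/decade at high frequency; each zero contributes +20 dB/decade.
Net: 0 zero(s) − 3 pole(s) → -60 dB/decade.

-60 dB/decade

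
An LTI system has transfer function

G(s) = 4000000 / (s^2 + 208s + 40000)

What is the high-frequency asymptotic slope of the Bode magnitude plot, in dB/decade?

Each pole contributes −20 dB/decade at high frequency; each zero contributes +20 dB/decade.
Net: 0 zero(s) − 2 pole(s) → -40 dB/decade.

-40 dB/decade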